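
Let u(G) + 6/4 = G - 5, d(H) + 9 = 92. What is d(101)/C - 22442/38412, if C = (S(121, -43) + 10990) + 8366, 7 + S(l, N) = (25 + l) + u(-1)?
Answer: -434150279/748553850 ≈ -0.57999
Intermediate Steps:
d(H) = 83 (d(H) = -9 + 92 = 83)
u(G) = -13/2 + G (u(G) = -3/2 + (G - 5) = -3/2 + (-5 + G) = -13/2 + G)
S(l, N) = 21/2 + l (S(l, N) = -7 + ((25 + l) + (-13/2 - 1)) = -7 + ((25 + l) - 15/2) = -7 + (35/2 + l) = 21/2 + l)
C = 38975/2 (C = ((21/2 + 121) + 10990) + 8366 = (263/2 + 10990) + 8366 = 22243/2 + 8366 = 38975/2 ≈ 19488.)
d(101)/C - 22442/38412 = 83/(38975/2) - 22442/38412 = 83*(2/38975) - 22442*1/38412 = 166/38975 - 11221/19206 = -434150279/748553850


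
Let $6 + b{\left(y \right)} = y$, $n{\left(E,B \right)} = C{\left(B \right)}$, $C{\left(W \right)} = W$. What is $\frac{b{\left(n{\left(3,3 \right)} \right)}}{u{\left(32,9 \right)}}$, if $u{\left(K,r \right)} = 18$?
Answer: $- \frac{1}{6} \approx -0.16667$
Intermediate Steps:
$n{\left(E,B \right)} = B$
$b{\left(y \right)} = -6 + y$
$\frac{b{\left(n{\left(3,3 \right)} \right)}}{u{\left(32,9 \right)}} = \frac{-6 + 3}{18} = \left(-3\right) \frac{1}{18} = - \frac{1}{6}$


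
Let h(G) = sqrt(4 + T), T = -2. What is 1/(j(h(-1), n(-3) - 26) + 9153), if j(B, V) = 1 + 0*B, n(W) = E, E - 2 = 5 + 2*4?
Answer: 1/9154 ≈ 0.00010924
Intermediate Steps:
h(G) = sqrt(2) (h(G) = sqrt(4 - 2) = sqrt(2))
E = 15 (E = 2 + (5 + 2*4) = 2 + (5 + 8) = 2 + 13 = 15)
n(W) = 15
j(B, V) = 1 (j(B, V) = 1 + 0 = 1)
1/(j(h(-1), n(-3) - 26) + 9153) = 1/(1 + 9153) = 1/9154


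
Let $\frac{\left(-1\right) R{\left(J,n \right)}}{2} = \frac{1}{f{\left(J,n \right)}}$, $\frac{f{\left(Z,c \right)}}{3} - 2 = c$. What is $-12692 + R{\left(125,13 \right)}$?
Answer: $- \frac{571142}{45} \approx -12692.0$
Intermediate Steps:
$f{\left(Z,c \right)} = 6 + 3 c$
$R{\left(J,n \right)} = - \frac{2}{6 + 3 n}$
$-12692 + R{\left(125,13 \right)} = -12692 - \frac{2}{6 + 3 \cdot 13} = -12692 - \frac{2}{6 + 39} = -12692 - \frac{2}{45} = - \frac{571142}{45}$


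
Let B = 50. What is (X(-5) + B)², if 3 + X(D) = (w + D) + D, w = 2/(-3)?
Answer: 11881/9 ≈ 1320.1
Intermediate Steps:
w = -⅔ (w = 2*(-⅓) = -⅔ ≈ -0.66667)
X(D) = -11/3 + 2*D (X(D) = -3 + ((-⅔ + D) + D) = -3 + (-⅔ + 2*D) = -11/3 + 2*D)
(X(-5) + B)² = ((-11/3 + 2*(-5)) + 50)² = ((-11/3 - 10) + 50)² = (-41/3 + 50)² = (109/3)² = 11881/9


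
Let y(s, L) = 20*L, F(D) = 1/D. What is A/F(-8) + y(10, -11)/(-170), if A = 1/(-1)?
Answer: 158/17 ≈ 9.2941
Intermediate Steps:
A = -1
A/F(-8) + y(10, -11)/(-170) = -1/(1/(-8)) + (20*(-11))/(-170) = -1/(-⅛) - 220*(-1/170) = -1*(-8) + 22/17 = 8 + 22/17 = 158/17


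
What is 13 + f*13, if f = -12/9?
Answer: -13/3 ≈ -4.3333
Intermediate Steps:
f = -4/3 (f = -12*1/9 = -4/3 ≈ -1.3333)
13 + f*13 = 13 - 4/3*13 = 13 - 52/3 = -13/3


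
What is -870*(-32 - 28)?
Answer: 52200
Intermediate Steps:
-870*(-32 - 28) = -870*(-60) = 52200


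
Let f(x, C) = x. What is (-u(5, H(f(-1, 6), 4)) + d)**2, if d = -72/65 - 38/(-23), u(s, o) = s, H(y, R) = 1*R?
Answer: 44368921/2235025 ≈ 19.852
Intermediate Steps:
H(y, R) = R
d = 814/1495 (d = -72*1/65 - 38*(-1/23) = -72/65 + 38/23 = 814/1495 ≈ 0.54448)
(-u(5, H(f(-1, 6), 4)) + d)**2 = (-1*5 + 814/1495)**2 = (-5 + 814/1495)**2 = (-6661/1495)**2 = 44368921/2235025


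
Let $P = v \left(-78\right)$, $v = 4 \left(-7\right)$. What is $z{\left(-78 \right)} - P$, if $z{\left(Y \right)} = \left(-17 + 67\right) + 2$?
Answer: $-2132$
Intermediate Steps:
$z{\left(Y \right)} = 52$ ($z{\left(Y \right)} = 50 + 2 = 52$)
$v = -28$
$P = 2184$ ($P = \left(-28\right) \left(-78\right) = 2184$)
$z{\left(-78 \right)} - P = 52 - 2184 = -2132$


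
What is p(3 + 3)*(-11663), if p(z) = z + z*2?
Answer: -209934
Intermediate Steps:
p(z) = 3*z (p(z) = z + 2*z = 3*z)
p(3 + 3)*(-11663) = (3*(3 + 3))*(-11663) = (3*6)*(-11663) = 18*(-11663) = -209934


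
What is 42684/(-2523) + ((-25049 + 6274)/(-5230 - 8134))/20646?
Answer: -3925676423057/232042954104 ≈ -16.918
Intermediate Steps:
42684/(-2523) + ((-25049 + 6274)/(-5230 - 8134))/20646 = 42684*(-1/2523) - 18775/(-13364)*(1/20646) = -14228/841 - 18775*(-1/13364)*(1/20646) = -14228/841 + (18775/13364)*(1/20646) = -14228/841 + 18775/275913144 = -3925676423057/232042954104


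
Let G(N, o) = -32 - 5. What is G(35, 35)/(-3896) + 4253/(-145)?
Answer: -16564323/564920 ≈ -29.322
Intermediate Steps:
G(N, o) = -37
G(35, 35)/(-3896) + 4253/(-145) = -37/(-3896) + 4253/(-145) = -37*(-1/3896) + 4253*(-1/145) = 37/3896 - 4253/145 = -16564323/564920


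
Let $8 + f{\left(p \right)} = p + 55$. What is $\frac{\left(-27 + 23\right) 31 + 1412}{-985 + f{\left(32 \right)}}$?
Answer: $- \frac{644}{453} \approx -1.4216$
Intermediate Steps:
$f{\left(p \right)} = 47 + p$ ($f{\left(p \right)} = -8 + \left(p + 55\right) = -8 + \left(55 + p\right) = 47 + p$)
$\frac{\left(-27 + 23\right) 31 + 1412}{-985 + f{\left(32 \right)}} = \frac{\left(-27 + 23\right) 31 + 1412}{-985 + \left(47 + 32\right)} = \frac{\left(-4\right) 31 + 1412}{-985 + 79} = \frac{-124 + 1412}{-906} = 1288 \left(- \frac{1}{906}\right) = - \frac{644}{453}$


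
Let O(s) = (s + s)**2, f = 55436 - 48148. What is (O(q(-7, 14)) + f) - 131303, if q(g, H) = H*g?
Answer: -85599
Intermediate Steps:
f = 7288
O(s) = 4*s**2 (O(s) = (2*s)**2 = 4*s**2)
(O(q(-7, 14)) + f) - 131303 = (4*(14*(-7))**2 + 7288) - 131303 = (4*(-98)**2 + 7288) - 131303 = (4*9604 + 7288) - 131303 = (38416 + 7288) - 131303 = 45704 - 131303 = -85599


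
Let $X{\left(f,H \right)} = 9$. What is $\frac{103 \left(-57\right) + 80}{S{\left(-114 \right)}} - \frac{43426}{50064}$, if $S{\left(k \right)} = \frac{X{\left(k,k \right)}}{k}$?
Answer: $\frac{612047413}{8344} \approx 73352.0$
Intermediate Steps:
$S{\left(k \right)} = \frac{9}{k}$
$\frac{103 \left(-57\right) + 80}{S{\left(-114 \right)}} - \frac{43426}{50064} = \frac{103 \left(-57\right) + 80}{9 \frac{1}{-114}} - \frac{43426}{50064} = \frac{-5871 + 80}{9 \left(- \frac{1}{114}\right)} - \frac{21713}{25032} = - \frac{5791}{- \frac{3}{38}} - \frac{21713}{25032} = \left(-5791\right) \left(- \frac{38}{3}\right) - \frac{21713}{25032} = \frac{220058}{3} - \frac{21713}{25032} = \frac{612047413}{8344}$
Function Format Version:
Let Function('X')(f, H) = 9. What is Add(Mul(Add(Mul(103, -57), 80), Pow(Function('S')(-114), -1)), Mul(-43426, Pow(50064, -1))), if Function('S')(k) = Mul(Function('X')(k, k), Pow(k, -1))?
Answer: Rational(612047413, 8344) ≈ 73352.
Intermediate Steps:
Function('S')(k) = Mul(9, Pow(k, -1))
Add(Mul(Add(Mul(103, -57), 80), Pow(Function('S')(-114), -1)), Mul(-43426, Pow(50064, -1))) = Add(Mul(Add(Mul(103, -57), 80), Pow(Mul(9, Pow(-114, -1)), -1)), Mul(-43426, Pow(50064, -1))) = Add(Mul(Add(-5871, 80), Pow(Mul(9, Rational(-1, 114)), -1)), Mul(-43426, Rational(1, 50064))) = Add(Mul(-5791, Pow(Rational(-3, 38), -1)), Rational(-21713, 25032)) = Add(Mul(-5791, Rational(-38, 3)), Rational(-21713, 25032)) = Add(Rational(220058, 3), Rational(-21713, 25032)) = Rational(612047413, 8344)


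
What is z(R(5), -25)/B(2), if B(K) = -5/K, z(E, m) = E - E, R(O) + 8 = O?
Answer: 0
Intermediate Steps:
R(O) = -8 + O
z(E, m) = 0
z(R(5), -25)/B(2) = 0/((-5/2)) = 0/((-5*½)) = 0/(-5/2) = 0*(-⅖) = 0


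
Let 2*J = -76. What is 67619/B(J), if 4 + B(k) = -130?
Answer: -67619/134 ≈ -504.62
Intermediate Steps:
J = -38 (J = (1/2)*(-76) = -38)
B(k) = -134 (B(k) = -4 - 130 = -134)
67619/B(J) = 67619/(-134) = 67619*(-1/134) = -67619/134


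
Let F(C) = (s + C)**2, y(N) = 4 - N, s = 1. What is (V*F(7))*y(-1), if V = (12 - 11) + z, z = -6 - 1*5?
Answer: -3200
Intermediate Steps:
z = -11 (z = -6 - 5 = -11)
F(C) = (1 + C)**2
V = -10 (V = (12 - 11) - 11 = 1 - 11 = -10)
(V*F(7))*y(-1) = (-10*(1 + 7)**2)*(4 - 1*(-1)) = (-10*8**2)*(4 + 1) = -10*64*5 = -640*5 = -3200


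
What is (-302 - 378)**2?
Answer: 462400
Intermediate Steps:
(-302 - 378)**2 = (-680)**2 = 462400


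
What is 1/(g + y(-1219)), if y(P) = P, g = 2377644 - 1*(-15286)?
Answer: 1/2391711 ≈ 4.1811e-7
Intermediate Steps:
g = 2392930 (g = 2377644 + 15286 = 2392930)
1/(g + y(-1219)) = 1/(2392930 - 1219) = 1/2391711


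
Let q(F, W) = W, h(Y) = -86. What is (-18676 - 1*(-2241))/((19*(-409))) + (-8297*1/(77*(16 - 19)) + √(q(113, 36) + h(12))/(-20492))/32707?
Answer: 6538742678/3090124653 - 5*I*√2/670231844 ≈ 2.116 - 1.055e-8*I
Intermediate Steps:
(-18676 - 1*(-2241))/((19*(-409))) + (-8297*1/(77*(16 - 19)) + √(q(113, 36) + h(12))/(-20492))/32707 = (-18676 - 1*(-2241))/((19*(-409))) + (-8297*1/(77*(16 - 19)) + √(36 - 86)/(-20492))/32707 = (-18676 + 2241)/(-7771) + (-8297/(77*(-3)) + √(-50)*(-1/20492))*(1/32707) = -16435*(-1/7771) + (-8297/(-231) + (5*I*√2)*(-1/20492))*(1/32707) = 865/409 + (-8297*(-1/231) - 5*I*√2/20492)*(1/32707) = 865/409 + (8297/231 - 5*I*√2/20492)*(1/32707) = 865/409 + (8297/7555317 - 5*I*√2/670231844) = 6538742678/3090124653 - 5*I*√2/670231844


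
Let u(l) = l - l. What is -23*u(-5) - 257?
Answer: -257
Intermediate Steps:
u(l) = 0
-23*u(-5) - 257 = -23*0 - 257 = 0 - 257 = -257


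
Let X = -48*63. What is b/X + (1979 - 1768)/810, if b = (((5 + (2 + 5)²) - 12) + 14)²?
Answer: -629/810 ≈ -0.77654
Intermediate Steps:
X = -3024
b = 3136 (b = (((5 + 7²) - 12) + 14)² = (((5 + 49) - 12) + 14)² = ((54 - 12) + 14)² = (42 + 14)² = 56² = 3136)
b/X + (1979 - 1768)/810 = 3136/(-3024) + (1979 - 1768)/810 = 3136*(-1/3024) + 211*(1/810) = -28/27 + 211/810 = -629/810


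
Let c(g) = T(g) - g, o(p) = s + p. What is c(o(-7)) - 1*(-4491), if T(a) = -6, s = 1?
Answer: 4491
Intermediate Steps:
o(p) = 1 + p
c(g) = -6 - g
c(o(-7)) - 1*(-4491) = (-6 - (1 - 7)) - 1*(-4491) = (-6 - 1*(-6)) + 4491 = (-6 + 6) + 4491 = 0 + 4491 = 4491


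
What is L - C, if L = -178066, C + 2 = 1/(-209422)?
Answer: -37290519007/209422 ≈ -1.7806e+5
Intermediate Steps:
C = -418845/209422 (C = -2 + 1/(-209422) = -2 - 1/209422 = -418845/209422 ≈ -2.0000)
L - C = -178066 - 1*(-418845/209422) = -178066 + 418845/209422 = -37290519007/209422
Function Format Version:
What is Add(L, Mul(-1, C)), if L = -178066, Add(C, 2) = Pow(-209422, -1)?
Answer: Rational(-37290519007, 209422) ≈ -1.7806e+5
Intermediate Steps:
C = Rational(-418845, 209422) (C = Add(-2, Pow(-209422, -1)) = Add(-2, Rational(-1, 209422)) = Rational(-418845, 209422) ≈ -2.0000)
Add(L, Mul(-1, C)) = Add(-178066, Mul(-1, Rational(-418845, 209422))) = Add(-178066, Rational(418845, 209422)) = Rational(-37290519007, 209422)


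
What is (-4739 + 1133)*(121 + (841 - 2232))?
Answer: 4579620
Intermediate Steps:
(-4739 + 1133)*(121 + (841 - 2232)) = -3606*(121 - 1391) = -3606*(-1270) = 4579620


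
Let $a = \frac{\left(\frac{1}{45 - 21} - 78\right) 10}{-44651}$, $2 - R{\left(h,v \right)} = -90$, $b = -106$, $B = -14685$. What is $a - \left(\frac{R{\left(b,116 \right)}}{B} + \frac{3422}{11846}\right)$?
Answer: $- \frac{1373018622567}{5178280953340} \approx -0.26515$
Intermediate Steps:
$R{\left(h,v \right)} = 92$ ($R{\left(h,v \right)} = 2 - -90 = 2 + 90 = 92$)
$a = \frac{9355}{535812}$ ($a = \left(\frac{1}{24} - 78\right) 10 \left(- \frac{1}{44651}\right) = \left(- \frac{1871}{24}\right) 10 \left(- \frac{1}{44651}\right) = \left(- \frac{9355}{12}\right) \left(- \frac{1}{44651}\right) = \frac{9355}{535812} \approx 0.017459$)
$a - \left(\frac{R{\left(b,116 \right)}}{B} + \frac{3422}{11846}\right) = \frac{9355}{535812} - \left(\frac{92}{-14685} + \frac{3422}{11846}\right) = \frac{9355}{535812} - \left(92 \left(- \frac{1}{14685}\right) + 3422 \cdot \frac{1}{11846}\right) = \frac{9355}{535812} - \left(- \frac{92}{14685} + \frac{1711}{5923}\right) = \frac{9355}{535812} - \frac{24581119}{86979255} = - \frac{1373018622567}{5178280953340}$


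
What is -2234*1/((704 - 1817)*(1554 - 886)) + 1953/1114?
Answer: 181814116/103530147 ≈ 1.7561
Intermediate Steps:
-2234*1/((704 - 1817)*(1554 - 886)) + 1953/1114 = -2234/((-1113*668)) + 1953*(1/1114) = -2234/(-743484) + 1953/1114 = -2234*(-1/743484) + 1953/1114 = 1117/371742 + 1953/1114 = 181814116/103530147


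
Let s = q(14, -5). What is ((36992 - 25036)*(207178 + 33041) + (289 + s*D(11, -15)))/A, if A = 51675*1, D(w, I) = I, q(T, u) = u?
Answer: 2872058728/51675 ≈ 55579.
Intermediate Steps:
s = -5
A = 51675
((36992 - 25036)*(207178 + 33041) + (289 + s*D(11, -15)))/A = ((36992 - 25036)*(207178 + 33041) + (289 - 5*(-15)))/51675 = (11956*240219 + (289 + 75))*(1/51675) = (2872058364 + 364)*(1/51675) = 2872058728*(1/51675) = 2872058728/51675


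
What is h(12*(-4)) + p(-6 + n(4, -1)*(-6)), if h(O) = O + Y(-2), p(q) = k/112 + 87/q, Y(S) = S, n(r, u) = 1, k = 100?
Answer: -789/14 ≈ -56.357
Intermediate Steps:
p(q) = 25/28 + 87/q (p(q) = 100/112 + 87/q = 100*(1/112) + 87/q = 25/28 + 87/q)
h(O) = -2 + O (h(O) = O - 2 = -2 + O)
h(12*(-4)) + p(-6 + n(4, -1)*(-6)) = (-2 + 12*(-4)) + (25/28 + 87/(-6 + 1*(-6))) = (-2 - 48) + (25/28 + 87/(-6 - 6)) = -50 + (25/28 + 87/(-12)) = -50 + (25/28 + 87*(-1/12)) = -50 + (25/28 - 29/4) = -50 - 89/14 = -789/14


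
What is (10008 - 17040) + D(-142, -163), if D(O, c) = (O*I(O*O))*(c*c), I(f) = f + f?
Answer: -152149404776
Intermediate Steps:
I(f) = 2*f
D(O, c) = 2*O³*c² (D(O, c) = (O*(2*(O*O)))*(c*c) = (O*(2*O²))*c² = (2*O³)*c² = 2*O³*c²)
(10008 - 17040) + D(-142, -163) = (10008 - 17040) + 2*(-142)³*(-163)² = -7032 + 2*(-2863288)*26569 = -7032 - 152149397744 = -152149404776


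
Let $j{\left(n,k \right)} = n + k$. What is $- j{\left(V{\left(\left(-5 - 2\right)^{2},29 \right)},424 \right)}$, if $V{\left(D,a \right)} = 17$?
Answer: $-441$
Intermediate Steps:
$j{\left(n,k \right)} = k + n$
$- j{\left(V{\left(\left(-5 - 2\right)^{2},29 \right)},424 \right)} = - (424 + 17) = \left(-1\right) 441 = -441$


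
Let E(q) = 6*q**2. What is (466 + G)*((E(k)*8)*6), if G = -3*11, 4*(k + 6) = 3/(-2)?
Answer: 10136097/2 ≈ 5.0680e+6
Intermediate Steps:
k = -51/8 (k = -6 + (3/(-2))/4 = -6 + (3*(-1/2))/4 = -6 + (1/4)*(-3/2) = -6 - 3/8 = -51/8 ≈ -6.3750)
G = -33
(466 + G)*((E(k)*8)*6) = (466 - 33)*(((6*(-51/8)**2)*8)*6) = 433*(((6*(2601/64))*8)*6) = 433*(((7803/32)*8)*6) = 433*((7803/4)*6) = 433*(23409/2) = 10136097/2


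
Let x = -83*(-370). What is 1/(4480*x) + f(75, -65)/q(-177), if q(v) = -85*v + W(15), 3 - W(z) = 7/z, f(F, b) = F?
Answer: 154778625713/31053775110400 ≈ 0.0049842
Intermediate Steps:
W(z) = 3 - 7/z
x = 30710
q(v) = 38/15 - 85*v (q(v) = -85*v + (3 - 7/15) = -85*v + 38/15 = 38/15 - 85*v)
1/(4480*x) + f(75, -65)/q(-177) = 1/(4480*30710) + 75/(38/15 - 85*(-177)) = (1/4480)*(1/30710) + 75/(38/15 + 15045) = 1/137580800 + 75/(225713/15) = 1/137580800 + 75*(15/225713) = 1/137580800 + 1125/225713 = 154778625713/31053775110400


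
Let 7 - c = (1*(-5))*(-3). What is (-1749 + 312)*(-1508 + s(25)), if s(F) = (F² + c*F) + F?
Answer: 1520346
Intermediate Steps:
c = -8 (c = 7 - 1*(-5)*(-3) = 7 - (-5)*(-3) = 7 - 1*15 = 7 - 15 = -8)
s(F) = F² - 7*F (s(F) = (F² - 8*F) + F = F² - 7*F)
(-1749 + 312)*(-1508 + s(25)) = (-1749 + 312)*(-1508 + 25*(-7 + 25)) = -1437*(-1508 + 25*18) = -1437*(-1508 + 450) = -1437*(-1058) = 1520346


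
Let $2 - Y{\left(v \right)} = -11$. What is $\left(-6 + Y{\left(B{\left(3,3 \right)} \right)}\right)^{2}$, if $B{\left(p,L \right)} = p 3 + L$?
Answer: $49$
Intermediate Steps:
$B{\left(p,L \right)} = L + 3 p$ ($B{\left(p,L \right)} = 3 p + L = L + 3 p$)
$Y{\left(v \right)} = 13$ ($Y{\left(v \right)} = 2 - -11 = 2 + 11 = 13$)
$\left(-6 + Y{\left(B{\left(3,3 \right)} \right)}\right)^{2} = \left(-6 + 13\right)^{2} = 7^{2} = 49$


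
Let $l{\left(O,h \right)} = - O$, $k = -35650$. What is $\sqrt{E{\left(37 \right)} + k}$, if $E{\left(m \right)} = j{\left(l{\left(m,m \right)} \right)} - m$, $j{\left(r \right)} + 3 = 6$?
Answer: $2 i \sqrt{8921} \approx 188.9 i$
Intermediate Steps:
$j{\left(r \right)} = 3$ ($j{\left(r \right)} = -3 + 6 = 3$)
$E{\left(m \right)} = 3 - m$
$\sqrt{E{\left(37 \right)} + k} = \sqrt{\left(3 - 37\right) - 35650} = \sqrt{-34 - 35650} = \sqrt{-35684} = 2 i \sqrt{8921}$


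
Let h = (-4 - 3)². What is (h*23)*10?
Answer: 11270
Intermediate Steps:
h = 49 (h = (-7)² = 49)
(h*23)*10 = (49*23)*10 = 1127*10 = 11270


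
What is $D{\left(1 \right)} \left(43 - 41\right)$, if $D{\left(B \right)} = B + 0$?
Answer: $2$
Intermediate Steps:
$D{\left(B \right)} = B$
$D{\left(1 \right)} \left(43 - 41\right) = 1 \left(43 - 41\right) = 1 \cdot 2 = 2$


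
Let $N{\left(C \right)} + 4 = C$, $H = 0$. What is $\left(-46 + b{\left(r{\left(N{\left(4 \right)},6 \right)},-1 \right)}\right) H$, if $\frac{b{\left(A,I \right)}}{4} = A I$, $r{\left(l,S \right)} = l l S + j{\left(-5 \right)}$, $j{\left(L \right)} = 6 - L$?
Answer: $0$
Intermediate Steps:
$N{\left(C \right)} = -4 + C$
$r{\left(l,S \right)} = 11 + S l^{2}$ ($r{\left(l,S \right)} = l l S + \left(6 - -5\right) = l^{2} S + \left(6 + 5\right) = S l^{2} + 11 = 11 + S l^{2}$)
$b{\left(A,I \right)} = 4 A I$
$\left(-46 + b{\left(r{\left(N{\left(4 \right)},6 \right)},-1 \right)}\right) H = \left(-46 + 4 \left(11 + 6 \left(-4 + 4\right)^{2}\right) \left(-1\right)\right) 0 = \left(-46 + 4 \left(11 + 6 \cdot 0^{2}\right) \left(-1\right)\right) 0 = \left(-46 + 4 \left(11 + 6 \cdot 0\right) \left(-1\right)\right) 0 = \left(-46 + 4 \left(11 + 0\right) \left(-1\right)\right) 0 = \left(-46 + 4 \cdot 11 \left(-1\right)\right) 0 = \left(-46 - 44\right) 0 = \left(-90\right) 0 = 0$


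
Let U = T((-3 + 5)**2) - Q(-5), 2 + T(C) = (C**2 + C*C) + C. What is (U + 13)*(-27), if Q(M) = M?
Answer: -1404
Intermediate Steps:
T(C) = -2 + C + 2*C**2 (T(C) = -2 + ((C**2 + C*C) + C) = -2 + ((C**2 + C**2) + C) = -2 + (2*C**2 + C) = -2 + (C + 2*C**2) = -2 + C + 2*C**2)
U = 39 (U = (-2 + (-3 + 5)**2 + 2*((-3 + 5)**2)**2) - 1*(-5) = (-2 + 2**2 + 2*(2**2)**2) + 5 = (-2 + 4 + 2*4**2) + 5 = (-2 + 4 + 2*16) + 5 = (-2 + 4 + 32) + 5 = 34 + 5 = 39)
(U + 13)*(-27) = (39 + 13)*(-27) = 52*(-27) = -1404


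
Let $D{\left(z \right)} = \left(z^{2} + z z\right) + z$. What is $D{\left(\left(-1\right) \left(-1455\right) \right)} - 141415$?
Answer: $4094090$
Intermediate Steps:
$D{\left(z \right)} = z + 2 z^{2}$ ($D{\left(z \right)} = \left(z^{2} + z^{2}\right) + z = 2 z^{2} + z = z + 2 z^{2}$)
$D{\left(\left(-1\right) \left(-1455\right) \right)} - 141415 = \left(-1\right) \left(-1455\right) \left(1 + 2 \left(\left(-1\right) \left(-1455\right)\right)\right) - 141415 = 1455 \left(1 + 2 \cdot 1455\right) - 141415 = 1455 \left(1 + 2910\right) - 141415 = 1455 \cdot 2911 - 141415 = 4235505 - 141415 = 4094090$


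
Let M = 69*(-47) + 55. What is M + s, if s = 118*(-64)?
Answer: -10740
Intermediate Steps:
s = -7552
M = -3188 (M = -3243 + 55 = -3188)
M + s = -3188 - 7552 = -10740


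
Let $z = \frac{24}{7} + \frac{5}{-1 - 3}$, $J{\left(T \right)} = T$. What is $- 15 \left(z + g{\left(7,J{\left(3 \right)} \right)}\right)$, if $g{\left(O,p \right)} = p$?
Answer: $- \frac{2175}{28} \approx -77.679$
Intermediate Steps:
$z = \frac{61}{28}$ ($z = 24 \cdot \frac{1}{7} + \frac{5}{-1 - 3} = \frac{24}{7} + \frac{5}{-4} = \frac{24}{7} + 5 \left(- \frac{1}{4}\right) = \frac{24}{7} - \frac{5}{4} = \frac{61}{28} \approx 2.1786$)
$- 15 \left(z + g{\left(7,J{\left(3 \right)} \right)}\right) = - 15 \left(\frac{61}{28} + 3\right) = \left(-15\right) \frac{145}{28} = - \frac{2175}{28}$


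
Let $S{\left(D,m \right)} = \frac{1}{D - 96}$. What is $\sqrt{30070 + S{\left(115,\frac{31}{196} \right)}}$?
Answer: $\frac{\sqrt{10855289}}{19} \approx 173.41$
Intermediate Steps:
$S{\left(D,m \right)} = \frac{1}{-96 + D}$
$\sqrt{30070 + S{\left(115,\frac{31}{196} \right)}} = \sqrt{30070 + \frac{1}{-96 + 115}} = \sqrt{30070 + \frac{1}{19}} = \sqrt{\frac{571331}{19}} = \frac{\sqrt{10855289}}{19}$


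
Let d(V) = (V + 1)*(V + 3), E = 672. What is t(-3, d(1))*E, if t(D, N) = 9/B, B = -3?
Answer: -2016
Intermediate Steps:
d(V) = (1 + V)*(3 + V)
t(D, N) = -3 (t(D, N) = 9/(-3) = 9*(-⅓) = -3)
t(-3, d(1))*E = -3*672 = -2016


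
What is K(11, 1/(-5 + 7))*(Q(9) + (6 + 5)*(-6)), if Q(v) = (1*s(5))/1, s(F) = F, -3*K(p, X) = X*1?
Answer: 61/6 ≈ 10.167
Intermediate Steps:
K(p, X) = -X/3
Q(v) = 5 (Q(v) = (1*5)/1 = 5*1 = 5)
K(11, 1/(-5 + 7))*(Q(9) + (6 + 5)*(-6)) = (-1/(3*(-5 + 7)))*(5 + (6 + 5)*(-6)) = (-1/3/2)*(5 + 11*(-6)) = (-1/3*1/2)*(5 - 66) = -1/6*(-61) = 61/6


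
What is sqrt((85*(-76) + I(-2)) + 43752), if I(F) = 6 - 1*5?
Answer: sqrt(37293) ≈ 193.11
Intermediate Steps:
I(F) = 1 (I(F) = 6 - 5 = 1)
sqrt((85*(-76) + I(-2)) + 43752) = sqrt((85*(-76) + 1) + 43752) = sqrt((-6460 + 1) + 43752) = sqrt(-6459 + 43752) = sqrt(37293)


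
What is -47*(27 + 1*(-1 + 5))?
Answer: -1457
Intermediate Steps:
-47*(27 + 1*(-1 + 5)) = -47*(27 + 1*4) = -47*(27 + 4) = -47*31 = -1457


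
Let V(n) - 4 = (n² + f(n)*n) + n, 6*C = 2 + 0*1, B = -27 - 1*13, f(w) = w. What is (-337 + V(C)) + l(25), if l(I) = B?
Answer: -3352/9 ≈ -372.44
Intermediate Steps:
B = -40 (B = -27 - 13 = -40)
C = ⅓ (C = (2 + 0*1)/6 = (2 + 0)/6 = (⅙)*2 = ⅓ ≈ 0.33333)
l(I) = -40
V(n) = 4 + n + 2*n² (V(n) = 4 + ((n² + n*n) + n) = 4 + ((n² + n²) + n) = 4 + (2*n² + n) = 4 + (n + 2*n²) = 4 + n + 2*n²)
(-337 + V(C)) + l(25) = (-337 + (4 + ⅓ + 2*(⅓)²)) - 40 = (-337 + (4 + ⅓ + 2*(⅑))) - 40 = (-337 + (4 + ⅓ + 2/9)) - 40 = (-337 + 41/9) - 40 = -2992/9 - 40 = -3352/9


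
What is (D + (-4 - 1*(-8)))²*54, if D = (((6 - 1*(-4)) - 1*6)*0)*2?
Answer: 864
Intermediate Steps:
D = 0 (D = (((6 + 4) - 6)*0)*2 = ((10 - 6)*0)*2 = (4*0)*2 = 0*2 = 0)
(D + (-4 - 1*(-8)))²*54 = (0 + (-4 - 1*(-8)))²*54 = (0 + (-4 + 8))²*54 = (0 + 4)²*54 = 4²*54 = 16*54 = 864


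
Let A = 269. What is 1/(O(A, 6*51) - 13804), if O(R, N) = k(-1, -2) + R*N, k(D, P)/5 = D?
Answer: 1/68505 ≈ 1.4597e-5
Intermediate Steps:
k(D, P) = 5*D
O(R, N) = -5 + N*R (O(R, N) = 5*(-1) + R*N = -5 + N*R)
1/(O(A, 6*51) - 13804) = 1/((-5 + (6*51)*269) - 13804) = 1/((-5 + 306*269) - 13804) = 1/((-5 + 82314) - 13804) = 1/(82309 - 13804) = 1/68505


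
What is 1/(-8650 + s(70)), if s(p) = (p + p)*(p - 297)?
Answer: -1/40430 ≈ -2.4734e-5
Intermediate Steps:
s(p) = 2*p*(-297 + p) (s(p) = (2*p)*(-297 + p) = 2*p*(-297 + p))
1/(-8650 + s(70)) = 1/(-8650 + 2*70*(-297 + 70)) = 1/(-8650 + 2*70*(-227)) = 1/(-8650 - 31780) = 1/(-40430) = -1/40430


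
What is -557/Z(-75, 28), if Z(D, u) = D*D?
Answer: -557/5625 ≈ -0.099022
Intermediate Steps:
Z(D, u) = D²
-557/Z(-75, 28) = -557/((-75)²) = -557/5625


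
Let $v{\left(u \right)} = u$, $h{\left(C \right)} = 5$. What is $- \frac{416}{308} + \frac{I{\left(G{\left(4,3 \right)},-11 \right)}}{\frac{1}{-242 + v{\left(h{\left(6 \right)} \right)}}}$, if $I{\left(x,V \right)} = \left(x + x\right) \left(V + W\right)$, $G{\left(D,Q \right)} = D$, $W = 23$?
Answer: $- \frac{1752008}{77} \approx -22753.0$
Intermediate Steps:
$I{\left(x,V \right)} = 2 x \left(23 + V\right)$ ($I{\left(x,V \right)} = \left(x + x\right) \left(V + 23\right) = 2 x \left(23 + V\right)$)
$- \frac{416}{308} + \frac{I{\left(G{\left(4,3 \right)},-11 \right)}}{\frac{1}{-242 + v{\left(h{\left(6 \right)} \right)}}} = - \frac{416}{308} + \frac{2 \cdot 4 \left(23 - 11\right)}{\frac{1}{-242 + 5}} = \left(-416\right) \frac{1}{308} + \frac{2 \cdot 4 \cdot 12}{\frac{1}{-237}} = - \frac{104}{77} + \frac{96}{- \frac{1}{237}} = - \frac{104}{77} + 96 \left(-237\right) = - \frac{104}{77} - 22752 = - \frac{1752008}{77}$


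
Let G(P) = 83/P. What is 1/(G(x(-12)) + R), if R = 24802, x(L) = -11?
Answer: 11/272739 ≈ 4.0332e-5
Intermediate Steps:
1/(G(x(-12)) + R) = 1/(83/(-11) + 24802) = 1/(83*(-1/11) + 24802) = 1/(-83/11 + 24802) = 1/(272739/11) = 11/272739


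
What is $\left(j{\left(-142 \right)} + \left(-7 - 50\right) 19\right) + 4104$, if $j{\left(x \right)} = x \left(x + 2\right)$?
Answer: $22901$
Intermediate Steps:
$j{\left(x \right)} = x \left(2 + x\right)$
$\left(j{\left(-142 \right)} + \left(-7 - 50\right) 19\right) + 4104 = \left(- 142 \left(2 - 142\right) + \left(-7 - 50\right) 19\right) + 4104 = \left(\left(-142\right) \left(-140\right) - 1083\right) + 4104 = \left(19880 - 1083\right) + 4104 = 18797 + 4104 = 22901$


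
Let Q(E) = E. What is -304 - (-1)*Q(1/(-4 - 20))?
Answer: -7297/24 ≈ -304.04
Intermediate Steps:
-304 - (-1)*Q(1/(-4 - 20)) = -304 - (-1)/(-4 - 20) = -304 - (-1)/(-24) = -304 - (-1)*(-1)/24 = -304 - 1*1/24 = -304 - 1/24 = -7297/24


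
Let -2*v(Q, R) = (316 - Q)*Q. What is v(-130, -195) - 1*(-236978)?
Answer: 265968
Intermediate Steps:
v(Q, R) = -Q*(316 - Q)/2 (v(Q, R) = -(316 - Q)*Q/2 = -Q*(316 - Q)/2)
v(-130, -195) - 1*(-236978) = (½)*(-130)*(-316 - 130) - 1*(-236978) = (½)*(-130)*(-446) + 236978 = 28990 + 236978 = 265968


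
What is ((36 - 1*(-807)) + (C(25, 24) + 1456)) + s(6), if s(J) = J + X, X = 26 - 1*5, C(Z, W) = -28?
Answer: 2298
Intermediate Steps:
X = 21 (X = 26 - 5 = 21)
s(J) = 21 + J (s(J) = J + 21 = 21 + J)
((36 - 1*(-807)) + (C(25, 24) + 1456)) + s(6) = ((36 - 1*(-807)) + (-28 + 1456)) + (21 + 6) = ((36 + 807) + 1428) + 27 = (843 + 1428) + 27 = 2271 + 27 = 2298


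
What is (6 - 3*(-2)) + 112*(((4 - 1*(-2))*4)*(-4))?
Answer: -10740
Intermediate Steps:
(6 - 3*(-2)) + 112*(((4 - 1*(-2))*4)*(-4)) = (6 + 6) + 112*(((4 + 2)*4)*(-4)) = 12 + 112*((6*4)*(-4)) = 12 + 112*(24*(-4)) = 12 + 112*(-96) = 12 - 10752 = -10740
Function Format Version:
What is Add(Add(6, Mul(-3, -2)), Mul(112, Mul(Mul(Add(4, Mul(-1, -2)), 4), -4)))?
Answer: -10740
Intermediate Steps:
Add(Add(6, Mul(-3, -2)), Mul(112, Mul(Mul(Add(4, Mul(-1, -2)), 4), -4))) = Add(Add(6, 6), Mul(112, Mul(Mul(Add(4, 2), 4), -4))) = Add(12, Mul(112, Mul(Mul(6, 4), -4))) = Add(12, Mul(112, Mul(24, -4))) = Add(12, Mul(112, -96)) = Add(12, -10752) = -10740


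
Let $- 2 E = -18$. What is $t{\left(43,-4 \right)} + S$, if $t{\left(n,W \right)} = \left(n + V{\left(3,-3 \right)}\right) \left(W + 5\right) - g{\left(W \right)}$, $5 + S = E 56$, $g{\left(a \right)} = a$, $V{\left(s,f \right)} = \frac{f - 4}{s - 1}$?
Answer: $\frac{1085}{2} \approx 542.5$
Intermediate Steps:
$E = 9$ ($E = \left(- \frac{1}{2}\right) \left(-18\right) = 9$)
$V{\left(s,f \right)} = \frac{-4 + f}{-1 + s}$
$S = 499$ ($S = -5 + 9 \cdot 56 = -5 + 504 = 499$)
$t{\left(n,W \right)} = - W + \left(5 + W\right) \left(- \frac{7}{2} + n\right)$ ($t{\left(n,W \right)} = \left(n + \frac{-4 - 3}{-1 + 3}\right) \left(W + 5\right) - W = \left(n + \frac{1}{2} \left(-7\right)\right) \left(5 + W\right) - W = \left(n - \frac{7}{2}\right) \left(5 + W\right) - W = \left(- \frac{7}{2} + n\right) \left(5 + W\right) - W = \left(5 + W\right) \left(- \frac{7}{2} + n\right) - W = - W + \left(5 + W\right) \left(- \frac{7}{2} + n\right)$)
$t{\left(43,-4 \right)} + S = \left(- \frac{35}{2} + 5 \cdot 43 - -18 - 172\right) + 499 = \left(- \frac{35}{2} + 215 + 18 - 172\right) + 499 = \frac{87}{2} + 499 = \frac{1085}{2}$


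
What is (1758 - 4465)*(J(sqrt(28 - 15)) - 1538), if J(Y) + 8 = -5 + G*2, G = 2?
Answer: 4187729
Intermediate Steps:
J(Y) = -9 (J(Y) = -8 + (-5 + 2*2) = -8 + (-5 + 4) = -8 - 1 = -9)
(1758 - 4465)*(J(sqrt(28 - 15)) - 1538) = (1758 - 4465)*(-9 - 1538) = -2707*(-1547) = 4187729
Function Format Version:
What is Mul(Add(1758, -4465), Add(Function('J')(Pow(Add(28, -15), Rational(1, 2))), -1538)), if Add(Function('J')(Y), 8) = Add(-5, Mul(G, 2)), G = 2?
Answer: 4187729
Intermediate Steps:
Function('J')(Y) = -9 (Function('J')(Y) = Add(-8, Add(-5, Mul(2, 2))) = Add(-8, Add(-5, 4)) = Add(-8, -1) = -9)
Mul(Add(1758, -4465), Add(Function('J')(Pow(Add(28, -15), Rational(1, 2))), -1538)) = Mul(Add(1758, -4465), Add(-9, -1538)) = Mul(-2707, -1547) = 4187729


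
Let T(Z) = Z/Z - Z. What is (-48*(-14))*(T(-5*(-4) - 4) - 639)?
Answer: -439488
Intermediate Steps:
T(Z) = 1 - Z
(-48*(-14))*(T(-5*(-4) - 4) - 639) = (-48*(-14))*((1 - (-5*(-4) - 4)) - 639) = 672*((1 - (20 - 4)) - 639) = 672*((1 - 1*16) - 639) = 672*((1 - 16) - 639) = 672*(-15 - 639) = 672*(-654) = -439488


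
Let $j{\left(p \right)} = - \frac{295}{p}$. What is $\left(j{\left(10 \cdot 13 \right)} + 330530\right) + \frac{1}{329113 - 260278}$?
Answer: $\frac{3500288669}{10590} \approx 3.3053 \cdot 10^{5}$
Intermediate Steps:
$\left(j{\left(10 \cdot 13 \right)} + 330530\right) + \frac{1}{329113 - 260278} = \left(- \frac{295}{10 \cdot 13} + 330530\right) + \frac{1}{329113 - 260278} = \left(- \frac{295}{130} + 330530\right) + \frac{1}{68835} = \left(\left(-295\right) \frac{1}{130} + 330530\right) + \frac{1}{68835} = \left(- \frac{59}{26} + 330530\right) + \frac{1}{68835} = \frac{8593721}{26} + \frac{1}{68835} = \frac{3500288669}{10590}$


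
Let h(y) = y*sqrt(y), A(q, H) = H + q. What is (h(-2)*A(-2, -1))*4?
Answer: 24*I*sqrt(2) ≈ 33.941*I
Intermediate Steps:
h(y) = y**(3/2)
(h(-2)*A(-2, -1))*4 = ((-2)**(3/2)*(-1 - 2))*4 = (-2*I*sqrt(2)*(-3))*4 = (6*I*sqrt(2))*4 = 24*I*sqrt(2)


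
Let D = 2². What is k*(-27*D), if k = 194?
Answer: -20952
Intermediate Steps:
D = 4
k*(-27*D) = 194*(-27*4) = 194*(-108) = -20952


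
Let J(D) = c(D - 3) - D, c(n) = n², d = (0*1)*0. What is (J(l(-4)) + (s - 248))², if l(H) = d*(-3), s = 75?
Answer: 26896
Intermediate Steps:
d = 0 (d = 0*0 = 0)
l(H) = 0 (l(H) = 0*(-3) = 0)
J(D) = (-3 + D)² - D (J(D) = (D - 3)² - D = (-3 + D)² - D)
(J(l(-4)) + (s - 248))² = (((-3 + 0)² - 1*0) + (75 - 248))² = (((-3)² + 0) - 173)² = ((9 + 0) - 173)² = (9 - 173)² = (-164)² = 26896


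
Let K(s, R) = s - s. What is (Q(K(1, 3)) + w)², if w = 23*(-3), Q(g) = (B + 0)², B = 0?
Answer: 4761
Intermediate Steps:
K(s, R) = 0
Q(g) = 0 (Q(g) = (0 + 0)² = 0² = 0)
w = -69
(Q(K(1, 3)) + w)² = (0 - 69)² = (-69)² = 4761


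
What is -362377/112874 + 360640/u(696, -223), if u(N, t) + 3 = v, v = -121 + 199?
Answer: 8135940217/1693110 ≈ 4805.3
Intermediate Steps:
v = 78
u(N, t) = 75 (u(N, t) = -3 + 78 = 75)
-362377/112874 + 360640/u(696, -223) = -362377/112874 + 360640/75 = -362377*1/112874 + 360640*(1/75) = -362377/112874 + 72128/15 = 8135940217/1693110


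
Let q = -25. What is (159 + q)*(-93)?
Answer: -12462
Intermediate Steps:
(159 + q)*(-93) = (159 - 25)*(-93) = 134*(-93) = -12462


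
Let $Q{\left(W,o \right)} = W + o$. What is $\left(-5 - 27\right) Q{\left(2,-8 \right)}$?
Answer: $192$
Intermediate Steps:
$\left(-5 - 27\right) Q{\left(2,-8 \right)} = \left(-5 - 27\right) \left(2 - 8\right) = \left(-5 - 27\right) \left(-6\right) = \left(-32\right) \left(-6\right) = 192$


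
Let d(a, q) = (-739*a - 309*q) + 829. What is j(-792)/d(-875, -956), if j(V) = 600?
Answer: 100/157143 ≈ 0.00063636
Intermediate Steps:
d(a, q) = 829 - 739*a - 309*q
j(-792)/d(-875, -956) = 600/(829 - 739*(-875) - 309*(-956)) = 600/(829 + 646625 + 295404) = 600/942858 = 600*(1/942858) = 100/157143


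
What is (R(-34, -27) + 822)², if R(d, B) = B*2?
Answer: 589824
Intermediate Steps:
R(d, B) = 2*B
(R(-34, -27) + 822)² = (2*(-27) + 822)² = (-54 + 822)² = 768² = 589824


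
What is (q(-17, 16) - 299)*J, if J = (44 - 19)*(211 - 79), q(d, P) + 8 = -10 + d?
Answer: -1102200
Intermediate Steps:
q(d, P) = -18 + d (q(d, P) = -8 + (-10 + d) = -18 + d)
J = 3300 (J = 25*132 = 3300)
(q(-17, 16) - 299)*J = ((-18 - 17) - 299)*3300 = (-35 - 299)*3300 = -334*3300 = -1102200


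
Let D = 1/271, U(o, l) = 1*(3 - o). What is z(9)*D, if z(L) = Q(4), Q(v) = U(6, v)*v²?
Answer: -48/271 ≈ -0.17712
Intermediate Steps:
U(o, l) = 3 - o
Q(v) = -3*v² (Q(v) = (3 - 1*6)*v² = (3 - 6)*v² = -3*v²)
z(L) = -48 (z(L) = -3*4² = -3*16 = -48)
D = 1/271 ≈ 0.0036900
z(9)*D = -48*1/271 = -48/271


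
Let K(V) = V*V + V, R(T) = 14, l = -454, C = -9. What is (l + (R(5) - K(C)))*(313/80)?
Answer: -10016/5 ≈ -2003.2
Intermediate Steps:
K(V) = V + V² (K(V) = V² + V = V + V²)
(l + (R(5) - K(C)))*(313/80) = (-454 + (14 - (-9)*(1 - 9)))*(313/80) = (-454 + (14 - (-9)*(-8)))*(313*(1/80)) = (-454 + (14 - 1*72))*(313/80) = (-454 + (14 - 72))*(313/80) = (-454 - 58)*(313/80) = -512*313/80 = -10016/5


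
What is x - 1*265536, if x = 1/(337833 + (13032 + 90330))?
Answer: -117153155519/441195 ≈ -2.6554e+5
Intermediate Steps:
x = 1/441195 (x = 1/(337833 + 103362) = 1/441195 ≈ 2.2666e-6)
x - 1*265536 = 1/441195 - 1*265536 = 1/441195 - 265536 = -117153155519/441195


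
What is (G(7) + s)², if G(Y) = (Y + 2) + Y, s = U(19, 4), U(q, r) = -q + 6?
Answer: 9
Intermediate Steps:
U(q, r) = 6 - q
s = -13 (s = 6 - 1*19 = 6 - 19 = -13)
G(Y) = 2 + 2*Y (G(Y) = (2 + Y) + Y = 2 + 2*Y)
(G(7) + s)² = ((2 + 2*7) - 13)² = ((2 + 14) - 13)² = (16 - 13)² = 3² = 9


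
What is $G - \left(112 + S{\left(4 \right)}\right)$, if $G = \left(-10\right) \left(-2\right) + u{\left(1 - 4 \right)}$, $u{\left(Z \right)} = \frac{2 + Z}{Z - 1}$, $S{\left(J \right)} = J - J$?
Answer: $- \frac{367}{4} \approx -91.75$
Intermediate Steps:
$S{\left(J \right)} = 0$
$u{\left(Z \right)} = \frac{2 + Z}{-1 + Z}$
$G = \frac{81}{4}$ ($G = \left(-10\right) \left(-2\right) + \frac{2 + \left(1 - 4\right)}{-1 + \left(1 - 4\right)} = 20 + \frac{2 - 3}{-1 - 3} = 20 + \frac{1}{-4} \left(-1\right) = 20 - - \frac{1}{4} = 20 + \frac{1}{4} = \frac{81}{4} \approx 20.25$)
$G - \left(112 + S{\left(4 \right)}\right) = \frac{81}{4} - \left(112 + 0\right) = \frac{81}{4} - 112 = - \frac{367}{4}$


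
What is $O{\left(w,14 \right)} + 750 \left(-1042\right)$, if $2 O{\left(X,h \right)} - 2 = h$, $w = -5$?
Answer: $-781492$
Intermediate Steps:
$O{\left(X,h \right)} = 1 + \frac{h}{2}$
$O{\left(w,14 \right)} + 750 \left(-1042\right) = \left(1 + \frac{1}{2} \cdot 14\right) + 750 \left(-1042\right) = \left(1 + 7\right) - 781500 = 8 - 781500 = -781492$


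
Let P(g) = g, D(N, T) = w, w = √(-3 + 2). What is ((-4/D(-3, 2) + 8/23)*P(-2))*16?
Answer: -256/23 - 128*I ≈ -11.13 - 128.0*I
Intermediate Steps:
w = I (w = √(-1) = I ≈ 1.0*I)
D(N, T) = I
((-4/D(-3, 2) + 8/23)*P(-2))*16 = ((-4*(-I) + 8/23)*(-2))*16 = ((-(-4)*I + 8*(1/23))*(-2))*16 = ((4*I + 8/23)*(-2))*16 = ((8/23 + 4*I)*(-2))*16 = (-16/23 - 8*I)*16 = -256/23 - 128*I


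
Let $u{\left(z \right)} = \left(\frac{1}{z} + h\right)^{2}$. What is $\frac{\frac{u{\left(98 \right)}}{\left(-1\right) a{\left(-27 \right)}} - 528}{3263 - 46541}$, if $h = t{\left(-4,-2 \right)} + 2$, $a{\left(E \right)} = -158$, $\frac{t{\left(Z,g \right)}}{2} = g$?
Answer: $\frac{267055357}{21890474032} \approx 0.0122$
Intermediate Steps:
$t{\left(Z,g \right)} = 2 g$
$h = -2$ ($h = 2 \left(-2\right) + 2 = -4 + 2 = -2$)
$u{\left(z \right)} = \left(-2 + \frac{1}{z}\right)^{2}$ ($u{\left(z \right)} = \left(\frac{1}{z} - 2\right)^{2} = \left(-2 + \frac{1}{z}\right)^{2}$)
$\frac{\frac{u{\left(98 \right)}}{\left(-1\right) a{\left(-27 \right)}} - 528}{3263 - 46541} = \frac{\frac{\frac{1}{9604} \left(-1 + 2 \cdot 98\right)^{2}}{\left(-1\right) \left(-158\right)} - 528}{3263 - 46541} = \frac{\frac{\frac{1}{9604} \left(-1 + 196\right)^{2}}{158} - 528}{-43278} = \left(\frac{195^{2}}{9604} \cdot \frac{1}{158} - 528\right) \left(- \frac{1}{43278}\right) = \left(\frac{1}{9604} \cdot 38025 \cdot \frac{1}{158} - 528\right) \left(- \frac{1}{43278}\right) = \left(\frac{38025}{9604} \cdot \frac{1}{158} - 528\right) \left(- \frac{1}{43278}\right) = \left(\frac{38025}{1517432} - 528\right) \left(- \frac{1}{43278}\right) = \left(- \frac{801166071}{1517432}\right) \left(- \frac{1}{43278}\right) = \frac{267055357}{21890474032}$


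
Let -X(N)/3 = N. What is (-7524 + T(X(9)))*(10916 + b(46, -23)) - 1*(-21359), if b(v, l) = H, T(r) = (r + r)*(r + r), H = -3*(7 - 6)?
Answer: -50265745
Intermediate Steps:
H = -3 (H = -3*1 = -3)
X(N) = -3*N
T(r) = 4*r² (T(r) = (2*r)*(2*r) = 4*r²)
b(v, l) = -3
(-7524 + T(X(9)))*(10916 + b(46, -23)) - 1*(-21359) = (-7524 + 4*(-3*9)²)*(10916 - 3) - 1*(-21359) = (-7524 + 4*(-27)²)*10913 + 21359 = (-7524 + 4*729)*10913 + 21359 = (-7524 + 2916)*10913 + 21359 = -4608*10913 + 21359 = -50287104 + 21359 = -50265745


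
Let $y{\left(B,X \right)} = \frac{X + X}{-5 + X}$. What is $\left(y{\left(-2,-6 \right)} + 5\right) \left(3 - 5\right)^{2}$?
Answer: $\frac{268}{11} \approx 24.364$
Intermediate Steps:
$y{\left(B,X \right)} = \frac{2 X}{-5 + X}$
$\left(y{\left(-2,-6 \right)} + 5\right) \left(3 - 5\right)^{2} = \left(2 \left(-6\right) \frac{1}{-5 - 6} + 5\right) \left(3 - 5\right)^{2} = \left(2 \left(-6\right) \frac{1}{-11} + 5\right) \left(-2\right)^{2} = \left(2 \left(-6\right) \left(- \frac{1}{11}\right) + 5\right) 4 = \left(\frac{12}{11} + 5\right) 4 = \frac{67}{11} \cdot 4 = \frac{268}{11}$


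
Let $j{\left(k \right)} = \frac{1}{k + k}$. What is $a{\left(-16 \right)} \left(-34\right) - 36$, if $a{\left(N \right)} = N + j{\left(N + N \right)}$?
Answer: $\frac{16273}{32} \approx 508.53$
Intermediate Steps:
$j{\left(k \right)} = \frac{1}{2 k}$
$a{\left(N \right)} = N + \frac{1}{4 N}$ ($a{\left(N \right)} = N + \frac{1}{2 \left(N + N\right)} = N + \frac{1}{2 \cdot 2 N} = N + \frac{\frac{1}{2} \frac{1}{N}}{2} = N + \frac{1}{4 N}$)
$a{\left(-16 \right)} \left(-34\right) - 36 = \left(-16 + \frac{1}{4 \left(-16\right)}\right) \left(-34\right) - 36 = \left(-16 + \frac{1}{4} \left(- \frac{1}{16}\right)\right) \left(-34\right) - 36 = \left(-16 - \frac{1}{64}\right) \left(-34\right) - 36 = \left(- \frac{1025}{64}\right) \left(-34\right) - 36 = \frac{17425}{32} - 36 = \frac{16273}{32}$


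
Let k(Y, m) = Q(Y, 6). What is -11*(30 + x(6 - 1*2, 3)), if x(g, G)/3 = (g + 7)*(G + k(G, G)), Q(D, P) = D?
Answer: -2508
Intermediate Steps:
k(Y, m) = Y
x(g, G) = 6*G*(7 + g) (x(g, G) = 3*((g + 7)*(G + G)) = 3*((7 + g)*(2*G)) = 3*(2*G*(7 + g)) = 6*G*(7 + g))
-11*(30 + x(6 - 1*2, 3)) = -11*(30 + 6*3*(7 + (6 - 1*2))) = -11*(30 + 6*3*(7 + (6 - 2))) = -11*(30 + 6*3*(7 + 4)) = -11*(30 + 6*3*11) = -11*(30 + 198) = -11*228 = -2508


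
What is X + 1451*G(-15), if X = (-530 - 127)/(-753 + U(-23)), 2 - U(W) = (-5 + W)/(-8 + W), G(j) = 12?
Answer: 405876675/23309 ≈ 17413.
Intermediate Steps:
U(W) = 2 - (-5 + W)/(-8 + W)
X = 20367/23309 (X = (-530 - 127)/(-753 + (-11 - 23)/(-8 - 23)) = -657/(-753 - 34/(-31)) = -657/(-753 - 1/31*(-34)) = -657/(-753 + 34/31) = -657/(-23309/31) = -657*(-31/23309) = 20367/23309 ≈ 0.87378)
X + 1451*G(-15) = 20367/23309 + 1451*12 = 20367/23309 + 17412 = 405876675/23309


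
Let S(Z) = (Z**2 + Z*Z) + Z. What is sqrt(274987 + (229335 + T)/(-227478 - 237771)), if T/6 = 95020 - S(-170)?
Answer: 4*sqrt(413351033279298)/155083 ≈ 524.39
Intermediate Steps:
S(Z) = Z + 2*Z**2 (S(Z) = (Z**2 + Z**2) + Z = 2*Z**2 + Z = Z + 2*Z**2)
T = 224340 (T = 6*(95020 - (-170)*(1 + 2*(-170))) = 6*(95020 - (-170)*(1 - 340)) = 6*(95020 - (-170)*(-339)) = 6*(95020 - 1*57630) = 6*(95020 - 57630) = 6*37390 = 224340)
sqrt(274987 + (229335 + T)/(-227478 - 237771)) = sqrt(274987 + (229335 + 224340)/(-227478 - 237771)) = sqrt(274987 + 453675/(-465249)) = sqrt(274987 + 453675*(-1/465249)) = sqrt(274987 - 151225/155083) = sqrt(42645657696/155083) = 4*sqrt(413351033279298)/155083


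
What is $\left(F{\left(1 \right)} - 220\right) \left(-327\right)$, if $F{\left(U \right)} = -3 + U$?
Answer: $72594$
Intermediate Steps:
$\left(F{\left(1 \right)} - 220\right) \left(-327\right) = \left(\left(-3 + 1\right) - 220\right) \left(-327\right) = \left(-2 - 220\right) \left(-327\right) = \left(-222\right) \left(-327\right) = 72594$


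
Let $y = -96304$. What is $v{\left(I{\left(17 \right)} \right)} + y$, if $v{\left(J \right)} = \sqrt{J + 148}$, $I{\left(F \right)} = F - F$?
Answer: $-96304 + 2 \sqrt{37} \approx -96292.0$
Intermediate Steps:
$I{\left(F \right)} = 0$
$v{\left(J \right)} = \sqrt{148 + J}$
$v{\left(I{\left(17 \right)} \right)} + y = \sqrt{148 + 0} - 96304 = \sqrt{148} - 96304 = 2 \sqrt{37} - 96304 = -96304 + 2 \sqrt{37}$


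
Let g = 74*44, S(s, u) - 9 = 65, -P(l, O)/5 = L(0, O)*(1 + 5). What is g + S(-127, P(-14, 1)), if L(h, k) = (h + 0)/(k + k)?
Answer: 3330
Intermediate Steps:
L(h, k) = h/(2*k) (L(h, k) = h/((2*k)) = h*(1/(2*k)) = h/(2*k))
P(l, O) = 0 (P(l, O) = -5*(½)*0/O*(1 + 5) = -0*6 = -5*0 = 0)
S(s, u) = 74 (S(s, u) = 9 + 65 = 74)
g = 3256
g + S(-127, P(-14, 1)) = 3256 + 74 = 3330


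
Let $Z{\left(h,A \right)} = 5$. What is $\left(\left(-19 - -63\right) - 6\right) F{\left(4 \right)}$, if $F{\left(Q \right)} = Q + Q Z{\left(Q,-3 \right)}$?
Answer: $912$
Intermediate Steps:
$F{\left(Q \right)} = 6 Q$ ($F{\left(Q \right)} = Q + Q 5 = Q + 5 Q = 6 Q$)
$\left(\left(-19 - -63\right) - 6\right) F{\left(4 \right)} = \left(\left(-19 - -63\right) - 6\right) 6 \cdot 4 = \left(\left(-19 + 63\right) - 6\right) 24 = \left(44 - 6\right) 24 = 38 \cdot 24 = 912$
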